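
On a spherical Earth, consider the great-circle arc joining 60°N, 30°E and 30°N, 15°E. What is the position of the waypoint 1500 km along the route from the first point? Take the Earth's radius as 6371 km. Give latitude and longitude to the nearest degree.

The haversine formula gives a central angle δ ≈ 0.552 rad (31.6°) between the endpoints. The total great-circle distance is δ·R ≈ 0.552 × 6371 ≈ 3519 km, so the target fraction is f = 1500/3519 ≈ 0.426.
Interpolate at f ≈ 0.426 with slerp weights a = sin((1−f)δ)/sin δ ≈ 0.594, b = sin(fδ)/sin δ ≈ 0.445.
p = a·p₁ + b·p₂ ≈ (0.629, 0.248, 0.737); φ = arcsin(p_z) ≈ 47.45°, λ = atan2(p_y, p_x) ≈ 21.53°.

≈ 47°N, 22°E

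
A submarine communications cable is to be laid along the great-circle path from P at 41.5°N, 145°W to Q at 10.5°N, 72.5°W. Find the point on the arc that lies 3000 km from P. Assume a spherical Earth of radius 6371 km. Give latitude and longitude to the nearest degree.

≈ 35°N, 112°W

Convert each endpoint to a unit vector on the sphere (x = cos φ cos λ, y = cos φ sin λ, z = sin φ).
The central angle between the endpoints is δ = arccos(p₁·p₂) ≈ 1.222 rad (70.0°). The total great-circle distance is δ·R ≈ 1.222 × 6371 ≈ 7782 km, so the target fraction is f = 3000/7782 ≈ 0.385.
Interpolate at f ≈ 0.385 with slerp weights a = sin((1−f)δ)/sin δ ≈ 0.726, b = sin(fδ)/sin δ ≈ 0.483.
p = a·p₁ + b·p₂ ≈ (-0.303, -0.765, 0.569); φ = arcsin(p_z) ≈ 34.68°, λ = atan2(p_y, p_x) ≈ -111.59°.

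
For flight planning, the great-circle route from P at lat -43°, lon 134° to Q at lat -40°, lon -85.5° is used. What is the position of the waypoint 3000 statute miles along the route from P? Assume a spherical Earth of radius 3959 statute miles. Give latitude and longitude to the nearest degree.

Convert each endpoint to a unit vector on the sphere (x = cos φ cos λ, y = cos φ sin λ, z = sin φ).
The central angle between the endpoints is δ = arccos(p₁·p₂) ≈ 1.565 rad (89.7°). The total great-circle distance is δ·R ≈ 1.565 × 3959 ≈ 6195 mi, so the target fraction is f = 3000/6195 ≈ 0.484.
Interpolate at f ≈ 0.484 with slerp weights a = sin((1−f)δ)/sin δ ≈ 0.722, b = sin(fδ)/sin δ ≈ 0.687.
p = a·p₁ + b·p₂ ≈ (-0.326, -0.145, -0.934); φ = arcsin(p_z) ≈ -69.12°, λ = atan2(p_y, p_x) ≈ -156.00°.

≈ lat -69°, lon -156°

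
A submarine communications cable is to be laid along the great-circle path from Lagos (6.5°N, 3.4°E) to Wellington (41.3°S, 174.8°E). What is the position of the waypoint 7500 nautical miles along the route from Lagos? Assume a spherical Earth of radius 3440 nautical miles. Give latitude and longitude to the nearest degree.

≈ 60°S, 165°E

The haversine formula gives a central angle δ ≈ 2.520 rad (144.4°) between the endpoints. The total great-circle distance is δ·R ≈ 2.520 × 3440 ≈ 8668 nmi, so the target fraction is f = 7500/8668 ≈ 0.865.
Interpolate at f ≈ 0.865 with slerp weights a = sin((1−f)δ)/sin δ ≈ 0.571, b = sin(fδ)/sin δ ≈ 1.407.
p = a·p₁ + b·p₂ ≈ (-0.486, 0.130, -0.864); φ = arcsin(p_z) ≈ -59.79°, λ = atan2(p_y, p_x) ≈ 165.08°.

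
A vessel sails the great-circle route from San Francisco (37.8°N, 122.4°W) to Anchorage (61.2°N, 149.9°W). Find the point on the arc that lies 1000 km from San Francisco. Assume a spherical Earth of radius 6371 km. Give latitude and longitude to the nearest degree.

≈ 46°N, 128°W

Convert each endpoint to a unit vector on the sphere (x = cos φ cos λ, y = cos φ sin λ, z = sin φ).
The central angle between the endpoints is δ = arccos(p₁·p₂) ≈ 0.506 rad (29.0°). The total great-circle distance is δ·R ≈ 0.506 × 6371 ≈ 3223 km, so the target fraction is f = 1000/3223 ≈ 0.310.
Interpolate at f ≈ 0.310 with slerp weights a = sin((1−f)δ)/sin δ ≈ 0.706, b = sin(fδ)/sin δ ≈ 0.323.
p = a·p₁ + b·p₂ ≈ (-0.433, -0.549, 0.715); φ = arcsin(p_z) ≈ 45.65°, λ = atan2(p_y, p_x) ≈ -128.29°.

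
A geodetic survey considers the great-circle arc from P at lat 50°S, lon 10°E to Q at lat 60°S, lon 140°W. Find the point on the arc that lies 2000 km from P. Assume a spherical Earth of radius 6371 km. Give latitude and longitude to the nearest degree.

Write both endpoints as unit vectors p₁, p₂ with components (cos φ cos λ, cos φ sin λ, sin φ).
The central angle between the endpoints is δ = arccos(p₁·p₂) ≈ 1.176 rad (67.4°). The total great-circle distance is δ·R ≈ 1.176 × 6371 ≈ 7489 km, so the target fraction is f = 2000/7489 ≈ 0.267.
Interpolate at f ≈ 0.267 with slerp weights a = sin((1−f)δ)/sin δ ≈ 0.822, b = sin(fδ)/sin δ ≈ 0.335.
p = a·p₁ + b·p₂ ≈ (0.392, -0.016, -0.920); φ = arcsin(p_z) ≈ -66.88°, λ = atan2(p_y, p_x) ≈ -2.30°.

≈ lat 67°S, lon 2°W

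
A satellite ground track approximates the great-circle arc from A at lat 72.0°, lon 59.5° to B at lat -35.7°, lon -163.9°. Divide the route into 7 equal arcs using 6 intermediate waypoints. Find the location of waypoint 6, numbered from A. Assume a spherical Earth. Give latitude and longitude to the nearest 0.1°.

Write both endpoints as unit vectors p₁, p₂ with components (cos φ cos λ, cos φ sin λ, sin φ).
The central angle between the endpoints is δ = arccos(p₁·p₂) ≈ 2.400 rad (137.5°).
Interpolate at f = 6/7 with slerp weights a = sin((1−f)δ)/sin δ ≈ 0.498, b = sin(fδ)/sin δ ≈ 1.309.
p = a·p₁ + b·p₂ ≈ (-0.943, -0.162, -0.290); φ = arcsin(p_z) ≈ -16.88°, λ = atan2(p_y, p_x) ≈ -170.24°.

≈ lat -16.9°, lon -170.2°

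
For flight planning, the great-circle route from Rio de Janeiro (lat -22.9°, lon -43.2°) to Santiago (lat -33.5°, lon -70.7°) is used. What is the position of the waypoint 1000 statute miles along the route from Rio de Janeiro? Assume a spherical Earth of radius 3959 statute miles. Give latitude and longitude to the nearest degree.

≈ lat -29°, lon -58°

From cos δ = sin φ₁ sin φ₂ + cos φ₁ cos φ₂ cos Δλ, the central angle is δ ≈ 0.460 rad (26.3°). The total great-circle distance is δ·R ≈ 0.460 × 3959 ≈ 1820 mi, so the target fraction is f = 1000/1820 ≈ 0.549.
Interpolate at f ≈ 0.549 with slerp weights a = sin((1−f)δ)/sin δ ≈ 0.464, b = sin(fδ)/sin δ ≈ 0.563.
p = a·p₁ + b·p₂ ≈ (0.467, -0.736, -0.491); φ = arcsin(p_z) ≈ -29.42°, λ = atan2(p_y, p_x) ≈ -57.62°.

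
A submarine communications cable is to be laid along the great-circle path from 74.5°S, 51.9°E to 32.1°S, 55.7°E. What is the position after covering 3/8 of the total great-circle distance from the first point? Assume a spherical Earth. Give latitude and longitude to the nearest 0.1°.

From cos δ = sin φ₁ sin φ₂ + cos φ₁ cos φ₂ cos Δλ, the central angle is δ ≈ 0.741 rad (42.4°).
Interpolate at f = 3/8 with slerp weights a = sin((1−f)δ)/sin δ ≈ 0.662, b = sin(fδ)/sin δ ≈ 0.406.
p = a·p₁ + b·p₂ ≈ (0.303, 0.424, -0.854); φ = arcsin(p_z) ≈ -58.61°, λ = atan2(p_y, p_x) ≈ 54.41°.

≈ 58.6°S, 54.4°E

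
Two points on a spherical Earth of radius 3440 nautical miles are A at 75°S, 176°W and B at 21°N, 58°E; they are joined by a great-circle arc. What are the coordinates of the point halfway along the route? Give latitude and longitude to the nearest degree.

≈ 37°S, 73°E

Write both endpoints as unit vectors p₁, p₂ with components (cos φ cos λ, cos φ sin λ, sin φ).
The central angle between the endpoints is δ = arccos(p₁·p₂) ≈ 2.081 rad (119.2°).
Interpolate at f = 1/2 with slerp weights a = sin((1−f)δ)/sin δ ≈ 0.988, b = sin(fδ)/sin δ ≈ 0.988.
p = a·p₁ + b·p₂ ≈ (0.234, 0.765, -0.601); φ = arcsin(p_z) ≈ -36.91°, λ = atan2(p_y, p_x) ≈ 73.00°.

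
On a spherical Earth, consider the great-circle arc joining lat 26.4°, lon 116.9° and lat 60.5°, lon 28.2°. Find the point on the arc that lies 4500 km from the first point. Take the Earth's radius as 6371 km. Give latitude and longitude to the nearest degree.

≈ lat 56°, lon 78°

Convert each endpoint to a unit vector on the sphere (x = cos φ cos λ, y = cos φ sin λ, z = sin φ).
The central angle between the endpoints is δ = arccos(p₁·p₂) ≈ 1.163 rad (66.6°). The total great-circle distance is δ·R ≈ 1.163 × 6371 ≈ 7407 km, so the target fraction is f = 4500/7407 ≈ 0.608.
Interpolate at f ≈ 0.608 with slerp weights a = sin((1−f)δ)/sin δ ≈ 0.480, b = sin(fδ)/sin δ ≈ 0.707.
p = a·p₁ + b·p₂ ≈ (0.112, 0.548, 0.829); φ = arcsin(p_z) ≈ 55.99°, λ = atan2(p_y, p_x) ≈ 78.41°.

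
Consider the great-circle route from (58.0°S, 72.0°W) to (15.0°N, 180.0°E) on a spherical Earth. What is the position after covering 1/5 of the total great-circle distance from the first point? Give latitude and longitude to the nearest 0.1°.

≈ (54.0°S, 112.1°W)

From cos δ = sin φ₁ sin φ₂ + cos φ₁ cos φ₂ cos Δλ, the central angle is δ ≈ 1.958 rad (112.2°).
Interpolate at f = 1/5 with slerp weights a = sin((1−f)δ)/sin δ ≈ 1.080, b = sin(fδ)/sin δ ≈ 0.412.
p = a·p₁ + b·p₂ ≈ (-0.221, -0.544, -0.809); φ = arcsin(p_z) ≈ -54.02°, λ = atan2(p_y, p_x) ≈ -112.13°.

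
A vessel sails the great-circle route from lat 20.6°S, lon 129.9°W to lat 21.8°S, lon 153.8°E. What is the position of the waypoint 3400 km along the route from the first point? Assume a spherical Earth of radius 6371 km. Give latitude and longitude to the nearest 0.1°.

From cos δ = sin φ₁ sin φ₂ + cos φ₁ cos φ₂ cos Δλ, the central angle is δ ≈ 1.228 rad (70.3°). The total great-circle distance is δ·R ≈ 1.228 × 6371 ≈ 7821 km, so the target fraction is f = 3400/7821 ≈ 0.435.
Interpolate at f ≈ 0.435 with slerp weights a = sin((1−f)δ)/sin δ ≈ 0.679, b = sin(fδ)/sin δ ≈ 0.540.
p = a·p₁ + b·p₂ ≈ (-0.858, -0.266, -0.440); φ = arcsin(p_z) ≈ -26.08°, λ = atan2(p_y, p_x) ≈ -162.76°.

≈ lat 26.1°S, lon 162.8°W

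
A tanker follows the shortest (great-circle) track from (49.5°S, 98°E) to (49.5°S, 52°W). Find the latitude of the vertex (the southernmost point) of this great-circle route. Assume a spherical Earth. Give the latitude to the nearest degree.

The great circle lies in the plane with unit normal n̂ = (p₁ × p₂)/|p₁ × p₂|.
Here n̂_z ≈ -0.216; the vertex latitude is φ_max = arccos|n̂_z| ≈ 77.5°.

≈ 78°S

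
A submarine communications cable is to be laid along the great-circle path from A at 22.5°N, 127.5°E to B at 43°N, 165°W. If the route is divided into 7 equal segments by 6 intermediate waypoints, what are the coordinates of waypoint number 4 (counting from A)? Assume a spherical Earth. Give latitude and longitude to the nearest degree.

≈ 39°N, 162°E

From cos δ = sin φ₁ sin φ₂ + cos φ₁ cos φ₂ cos Δλ, the central angle is δ ≈ 1.024 rad (58.7°).
Interpolate at f = 4/7 with slerp weights a = sin((1−f)δ)/sin δ ≈ 0.498, b = sin(fδ)/sin δ ≈ 0.647.
p = a·p₁ + b·p₂ ≈ (-0.737, 0.242, 0.631); φ = arcsin(p_z) ≈ 39.15°, λ = atan2(p_y, p_x) ≈ 161.80°.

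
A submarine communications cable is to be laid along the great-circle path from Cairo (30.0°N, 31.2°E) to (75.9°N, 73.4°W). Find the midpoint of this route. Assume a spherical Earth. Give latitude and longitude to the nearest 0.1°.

Write both endpoints as unit vectors p₁, p₂ with components (cos φ cos λ, cos φ sin λ, sin φ).
The central angle between the endpoints is δ = arccos(p₁·p₂) ≈ 1.124 rad (64.4°).
Interpolate at f = 1/2 with slerp weights a = sin((1−f)δ)/sin δ ≈ 0.591, b = sin(fδ)/sin δ ≈ 0.591.
p = a·p₁ + b·p₂ ≈ (0.479, 0.127, 0.869); φ = arcsin(p_z) ≈ 60.30°, λ = atan2(p_y, p_x) ≈ 14.87°.

≈ (60.3°N, 14.9°E)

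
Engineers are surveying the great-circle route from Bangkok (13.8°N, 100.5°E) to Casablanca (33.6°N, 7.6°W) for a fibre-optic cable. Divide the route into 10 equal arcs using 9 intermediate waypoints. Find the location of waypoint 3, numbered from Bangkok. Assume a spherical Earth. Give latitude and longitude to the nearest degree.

≈ (30°N, 74°E)

Convert each endpoint to a unit vector on the sphere (x = cos φ cos λ, y = cos φ sin λ, z = sin φ).
The central angle between the endpoints is δ = arccos(p₁·p₂) ≈ 1.690 rad (96.9°).
Interpolate at f = 3/10 with slerp weights a = sin((1−f)δ)/sin δ ≈ 0.933, b = sin(fδ)/sin δ ≈ 0.489.
p = a·p₁ + b·p₂ ≈ (0.239, 0.837, 0.493); φ = arcsin(p_z) ≈ 29.55°, λ = atan2(p_y, p_x) ≈ 74.07°.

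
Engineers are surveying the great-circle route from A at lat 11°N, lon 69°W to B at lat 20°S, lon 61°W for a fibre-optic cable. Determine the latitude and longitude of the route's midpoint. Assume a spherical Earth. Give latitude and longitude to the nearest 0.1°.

Write both endpoints as unit vectors p₁, p₂ with components (cos φ cos λ, cos φ sin λ, sin φ).
The central angle between the endpoints is δ = arccos(p₁·p₂) ≈ 0.558 rad (32.0°).
Interpolate at f = 1/2 with slerp weights a = sin((1−f)δ)/sin δ ≈ 0.520, b = sin(fδ)/sin δ ≈ 0.520.
p = a·p₁ + b·p₂ ≈ (0.420, -0.904, -0.079); φ = arcsin(p_z) ≈ -4.51°, λ = atan2(p_y, p_x) ≈ -65.09°.

≈ lat 4.5°S, lon 65.1°W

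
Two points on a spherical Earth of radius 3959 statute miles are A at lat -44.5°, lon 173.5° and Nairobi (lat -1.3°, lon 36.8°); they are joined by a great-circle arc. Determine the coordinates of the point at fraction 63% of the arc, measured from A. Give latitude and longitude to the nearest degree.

≈ lat -36°, lon 66°

Convert each endpoint to a unit vector on the sphere (x = cos φ cos λ, y = cos φ sin λ, z = sin φ).
The central angle between the endpoints is δ = arccos(p₁·p₂) ≈ 2.098 rad (120.2°).
Interpolate at f = 0.63 with slerp weights a = sin((1−f)δ)/sin δ ≈ 0.811, b = sin(fδ)/sin δ ≈ 1.121.
p = a·p₁ + b·p₂ ≈ (0.323, 0.737, -0.594); φ = arcsin(p_z) ≈ -36.41°, λ = atan2(p_y, p_x) ≈ 66.32°.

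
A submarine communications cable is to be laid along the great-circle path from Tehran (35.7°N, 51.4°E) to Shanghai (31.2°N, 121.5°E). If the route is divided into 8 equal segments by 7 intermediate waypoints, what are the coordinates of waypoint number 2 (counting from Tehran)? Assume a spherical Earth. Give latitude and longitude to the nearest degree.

≈ 39°N, 69°E

Convert each endpoint to a unit vector on the sphere (x = cos φ cos λ, y = cos φ sin λ, z = sin φ).
The central angle between the endpoints is δ = arccos(p₁·p₂) ≈ 1.002 rad (57.4°).
Interpolate at f = 2/8 with slerp weights a = sin((1−f)δ)/sin δ ≈ 0.810, b = sin(fδ)/sin δ ≈ 0.294.
p = a·p₁ + b·p₂ ≈ (0.279, 0.729, 0.625); φ = arcsin(p_z) ≈ 38.70°, λ = atan2(p_y, p_x) ≈ 69.05°.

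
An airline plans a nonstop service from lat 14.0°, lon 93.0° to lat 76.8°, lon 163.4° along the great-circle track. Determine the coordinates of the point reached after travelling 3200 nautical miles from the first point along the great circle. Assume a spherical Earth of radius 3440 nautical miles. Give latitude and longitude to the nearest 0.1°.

Write both endpoints as unit vectors p₁, p₂ with components (cos φ cos λ, cos φ sin λ, sin φ).
The central angle between the endpoints is δ = arccos(p₁·p₂) ≈ 1.256 rad (71.9°). The total great-circle distance is δ·R ≈ 1.256 × 3440 ≈ 4320 nmi, so the target fraction is f = 3200/4320 ≈ 0.741.
Interpolate at f ≈ 0.741 with slerp weights a = sin((1−f)δ)/sin δ ≈ 0.336, b = sin(fδ)/sin δ ≈ 0.843.
p = a·p₁ + b·p₂ ≈ (-0.202, 0.381, 0.902); φ = arcsin(p_z) ≈ 64.47°, λ = atan2(p_y, p_x) ≈ 117.89°.

≈ lat 64.5°, lon 117.9°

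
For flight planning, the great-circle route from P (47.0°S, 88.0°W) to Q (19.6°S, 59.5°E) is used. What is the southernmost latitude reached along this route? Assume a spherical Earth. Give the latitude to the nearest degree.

The great circle lies in the plane with unit normal n̂ = (p₁ × p₂)/|p₁ × p₂|.
Here n̂_z ≈ +0.361; the vertex latitude is φ_max = arccos|n̂_z| ≈ 68.8°.

≈ 69°S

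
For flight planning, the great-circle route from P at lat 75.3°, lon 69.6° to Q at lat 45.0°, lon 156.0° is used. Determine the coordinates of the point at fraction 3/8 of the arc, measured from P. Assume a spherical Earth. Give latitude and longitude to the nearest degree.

≈ lat 70°, lon 127°

Write both endpoints as unit vectors p₁, p₂ with components (cos φ cos λ, cos φ sin λ, sin φ).
The central angle between the endpoints is δ = arccos(p₁·p₂) ≈ 0.802 rad (46.0°).
Interpolate at f = 3/8 with slerp weights a = sin((1−f)δ)/sin δ ≈ 0.669, b = sin(fδ)/sin δ ≈ 0.412.
p = a·p₁ + b·p₂ ≈ (-0.207, 0.278, 0.938); φ = arcsin(p_z) ≈ 69.74°, λ = atan2(p_y, p_x) ≈ 126.73°.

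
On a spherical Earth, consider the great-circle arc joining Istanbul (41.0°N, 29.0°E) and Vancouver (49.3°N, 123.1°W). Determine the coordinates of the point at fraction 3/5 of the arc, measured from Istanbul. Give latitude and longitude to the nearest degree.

≈ (76°N, 67°W)

Write both endpoints as unit vectors p₁, p₂ with components (cos φ cos λ, cos φ sin λ, sin φ).
The central angle between the endpoints is δ = arccos(p₁·p₂) ≈ 1.508 rad (86.4°).
Interpolate at f = 3/5 with slerp weights a = sin((1−f)δ)/sin δ ≈ 0.568, b = sin(fδ)/sin δ ≈ 0.788.
p = a·p₁ + b·p₂ ≈ (0.095, -0.222, 0.970); φ = arcsin(p_z) ≈ 76.01°, λ = atan2(p_y, p_x) ≈ -66.95°.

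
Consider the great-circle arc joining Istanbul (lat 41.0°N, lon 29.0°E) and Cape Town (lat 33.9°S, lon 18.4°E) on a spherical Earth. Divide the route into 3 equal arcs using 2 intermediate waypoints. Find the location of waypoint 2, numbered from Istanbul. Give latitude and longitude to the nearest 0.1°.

Write both endpoints as unit vectors p₁, p₂ with components (cos φ cos λ, cos φ sin λ, sin φ).
The central angle between the endpoints is δ = arccos(p₁·p₂) ≈ 1.318 rad (75.5°).
Interpolate at f = 2/3 with slerp weights a = sin((1−f)δ)/sin δ ≈ 0.439, b = sin(fδ)/sin δ ≈ 0.795.
p = a·p₁ + b·p₂ ≈ (0.916, 0.369, -0.155); φ = arcsin(p_z) ≈ -8.93°, λ = atan2(p_y, p_x) ≈ 21.94°.

≈ lat 8.9°S, lon 21.9°E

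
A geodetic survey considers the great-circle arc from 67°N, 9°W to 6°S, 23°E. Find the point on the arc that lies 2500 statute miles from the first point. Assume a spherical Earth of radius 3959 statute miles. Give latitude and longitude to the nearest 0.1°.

≈ 33.3°N, 13.5°E

Write both endpoints as unit vectors p₁, p₂ with components (cos φ cos λ, cos φ sin λ, sin φ).
The central angle between the endpoints is δ = arccos(p₁·p₂) ≈ 1.335 rad (76.5°). The total great-circle distance is δ·R ≈ 1.335 × 3959 ≈ 5286 mi, so the target fraction is f = 2500/5286 ≈ 0.473.
Interpolate at f ≈ 0.473 with slerp weights a = sin((1−f)δ)/sin δ ≈ 0.666, b = sin(fδ)/sin δ ≈ 0.607.
p = a·p₁ + b·p₂ ≈ (0.813, 0.195, 0.549); φ = arcsin(p_z) ≈ 33.31°, λ = atan2(p_y, p_x) ≈ 13.51°.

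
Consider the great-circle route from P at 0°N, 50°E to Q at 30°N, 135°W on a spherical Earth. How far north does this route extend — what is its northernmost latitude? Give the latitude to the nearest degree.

The great circle lies in the plane with unit normal n̂ = (p₁ × p₂)/|p₁ × p₂|.
Here n̂_z ≈ +0.149; the vertex latitude is φ_max = arccos|n̂_z| ≈ 81.4°.
Check via Clairaut: cos φ_max = |cos φ₁| · sin C = cos(0.0°)·sin(8.6°) ≈ 0.149, again giving ≈ 81.4°.

≈ 81°N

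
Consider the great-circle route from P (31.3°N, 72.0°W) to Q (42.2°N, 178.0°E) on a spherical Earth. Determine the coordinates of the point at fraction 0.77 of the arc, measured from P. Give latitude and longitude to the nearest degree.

≈ (51°N, 157°W)

Convert each endpoint to a unit vector on the sphere (x = cos φ cos λ, y = cos φ sin λ, z = sin φ).
The central angle between the endpoints is δ = arccos(p₁·p₂) ≈ 1.438 rad (82.4°).
Interpolate at f = 0.77 with slerp weights a = sin((1−f)δ)/sin δ ≈ 0.328, b = sin(fδ)/sin δ ≈ 0.902.
p = a·p₁ + b·p₂ ≈ (-0.582, -0.243, 0.776); φ = arcsin(p_z) ≈ 50.93°, λ = atan2(p_y, p_x) ≈ -157.33°.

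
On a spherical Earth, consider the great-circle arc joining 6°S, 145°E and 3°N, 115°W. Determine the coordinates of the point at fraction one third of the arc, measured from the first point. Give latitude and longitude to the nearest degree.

Convert each endpoint to a unit vector on the sphere (x = cos φ cos λ, y = cos φ sin λ, z = sin φ).
The central angle between the endpoints is δ = arccos(p₁·p₂) ≈ 1.750 rad (100.2°).
Interpolate at f = 1/3 with slerp weights a = sin((1−f)δ)/sin δ ≈ 0.934, b = sin(fδ)/sin δ ≈ 0.560.
p = a·p₁ + b·p₂ ≈ (-0.997, 0.026, -0.068); φ = arcsin(p_z) ≈ -3.92°, λ = atan2(p_y, p_x) ≈ 178.48°.

≈ 4°S, 178°E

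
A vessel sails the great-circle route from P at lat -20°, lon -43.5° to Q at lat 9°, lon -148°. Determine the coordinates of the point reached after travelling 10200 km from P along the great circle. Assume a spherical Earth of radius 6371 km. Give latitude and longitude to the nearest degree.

Convert each endpoint to a unit vector on the sphere (x = cos φ cos λ, y = cos φ sin λ, z = sin φ).
The central angle between the endpoints is δ = arccos(p₁·p₂) ≈ 1.861 rad (106.6°). The total great-circle distance is δ·R ≈ 1.861 × 6371 ≈ 11855 km, so the target fraction is f = 10200/11855 ≈ 0.860.
Interpolate at f ≈ 0.860 with slerp weights a = sin((1−f)δ)/sin δ ≈ 0.268, b = sin(fδ)/sin δ ≈ 1.043.
p = a·p₁ + b·p₂ ≈ (-0.691, -0.719, 0.072); φ = arcsin(p_z) ≈ 4.10°, λ = atan2(p_y, p_x) ≈ -133.85°.

≈ lat 4°, lon -134°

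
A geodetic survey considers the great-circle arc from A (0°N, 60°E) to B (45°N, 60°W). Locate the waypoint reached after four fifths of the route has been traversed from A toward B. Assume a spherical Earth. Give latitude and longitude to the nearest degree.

Write both endpoints as unit vectors p₁, p₂ with components (cos φ cos λ, cos φ sin λ, sin φ).
The central angle between the endpoints is δ = arccos(p₁·p₂) ≈ 1.932 rad (110.7°).
Interpolate at f = 4/5 with slerp weights a = sin((1−f)δ)/sin δ ≈ 0.403, b = sin(fδ)/sin δ ≈ 1.069.
p = a·p₁ + b·p₂ ≈ (0.579, -0.306, 0.756); φ = arcsin(p_z) ≈ 49.09°, λ = atan2(p_y, p_x) ≈ -27.81°.

≈ (49°N, 28°W)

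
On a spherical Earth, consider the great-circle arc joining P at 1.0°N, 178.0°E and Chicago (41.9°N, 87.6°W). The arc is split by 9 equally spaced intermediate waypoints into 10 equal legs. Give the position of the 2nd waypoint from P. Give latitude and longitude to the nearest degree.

≈ 13°N, 168°W

Convert each endpoint to a unit vector on the sphere (x = cos φ cos λ, y = cos φ sin λ, z = sin φ).
The central angle between the endpoints is δ = arccos(p₁·p₂) ≈ 1.616 rad (92.6°).
Interpolate at f = 2/10 with slerp weights a = sin((1−f)δ)/sin δ ≈ 0.963, b = sin(fδ)/sin δ ≈ 0.318.
p = a·p₁ + b·p₂ ≈ (-0.952, -0.203, 0.229); φ = arcsin(p_z) ≈ 13.25°, λ = atan2(p_y, p_x) ≈ -167.97°.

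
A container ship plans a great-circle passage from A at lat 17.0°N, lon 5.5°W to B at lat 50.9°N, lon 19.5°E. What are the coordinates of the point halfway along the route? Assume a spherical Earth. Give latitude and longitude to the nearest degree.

≈ lat 35°N, lon 4°E

From cos δ = sin φ₁ sin φ₂ + cos φ₁ cos φ₂ cos Δλ, the central angle is δ ≈ 0.686 rad (39.3°).
Interpolate at f = 1/2 with slerp weights a = sin((1−f)δ)/sin δ ≈ 0.531, b = sin(fδ)/sin δ ≈ 0.531.
p = a·p₁ + b·p₂ ≈ (0.821, 0.063, 0.567); φ = arcsin(p_z) ≈ 34.56°, λ = atan2(p_y, p_x) ≈ 4.40°.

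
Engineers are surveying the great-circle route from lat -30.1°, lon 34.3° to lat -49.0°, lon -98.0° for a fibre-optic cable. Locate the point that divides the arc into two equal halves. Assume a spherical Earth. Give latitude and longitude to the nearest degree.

≈ lat -63°, lon -15°

Write both endpoints as unit vectors p₁, p₂ with components (cos φ cos λ, cos φ sin λ, sin φ).
The central angle between the endpoints is δ = arccos(p₁·p₂) ≈ 1.574 rad (90.2°).
Interpolate at f = 1/2 with slerp weights a = sin((1−f)δ)/sin δ ≈ 0.708, b = sin(fδ)/sin δ ≈ 0.708.
p = a·p₁ + b·p₂ ≈ (0.442, -0.115, -0.890); φ = arcsin(p_z) ≈ -62.85°, λ = atan2(p_y, p_x) ≈ -14.58°.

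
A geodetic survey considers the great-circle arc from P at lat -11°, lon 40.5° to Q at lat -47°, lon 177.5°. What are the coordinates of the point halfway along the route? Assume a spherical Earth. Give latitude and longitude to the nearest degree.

From cos δ = sin φ₁ sin φ₂ + cos φ₁ cos φ₂ cos Δλ, the central angle is δ ≈ 1.928 rad (110.5°).
Interpolate at f = 1/2 with slerp weights a = sin((1−f)δ)/sin δ ≈ 0.877, b = sin(fδ)/sin δ ≈ 0.877.
p = a·p₁ + b·p₂ ≈ (0.057, 0.585, -0.809); φ = arcsin(p_z) ≈ -53.98°, λ = atan2(p_y, p_x) ≈ 84.43°.

≈ lat -54°, lon 84°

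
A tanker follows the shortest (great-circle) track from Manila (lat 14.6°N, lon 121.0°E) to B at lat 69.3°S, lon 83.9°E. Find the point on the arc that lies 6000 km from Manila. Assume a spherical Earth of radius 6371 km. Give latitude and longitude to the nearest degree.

≈ lat 38°S, lon 108°E

Convert each endpoint to a unit vector on the sphere (x = cos φ cos λ, y = cos φ sin λ, z = sin φ).
The central angle between the endpoints is δ = arccos(p₁·p₂) ≈ 1.534 rad (87.9°). The total great-circle distance is δ·R ≈ 1.534 × 6371 ≈ 9772 km, so the target fraction is f = 6000/9772 ≈ 0.614.
Interpolate at f ≈ 0.614 with slerp weights a = sin((1−f)δ)/sin δ ≈ 0.558, b = sin(fδ)/sin δ ≈ 0.809.
p = a·p₁ + b·p₂ ≈ (-0.248, 0.748, -0.616); φ = arcsin(p_z) ≈ -38.04°, λ = atan2(p_y, p_x) ≈ 108.35°.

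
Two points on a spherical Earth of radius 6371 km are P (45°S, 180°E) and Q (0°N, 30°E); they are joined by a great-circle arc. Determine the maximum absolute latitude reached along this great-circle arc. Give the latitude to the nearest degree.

The great circle lies in the plane with unit normal n̂ = (p₁ × p₂)/|p₁ × p₂|.
Here n̂_z ≈ -0.447; the vertex latitude is φ_max = arccos|n̂_z| ≈ 63.4°.
Check via Clairaut: cos φ_max = |cos φ₁| · sin C = cos(45.0°)·sin(140.8°) ≈ 0.447, again giving ≈ 63.4°.

≈ 63°S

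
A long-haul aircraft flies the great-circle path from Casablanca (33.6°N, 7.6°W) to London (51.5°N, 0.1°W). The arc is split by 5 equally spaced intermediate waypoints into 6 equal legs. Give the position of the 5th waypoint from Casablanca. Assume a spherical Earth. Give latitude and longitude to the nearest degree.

≈ 49°N, 2°W

The haversine formula gives a central angle δ ≈ 0.327 rad (18.7°) between the endpoints.
Interpolate at f = 5/6 with slerp weights a = sin((1−f)δ)/sin δ ≈ 0.170, b = sin(fδ)/sin δ ≈ 0.838.
p = a·p₁ + b·p₂ ≈ (0.662, -0.020, 0.750); φ = arcsin(p_z) ≈ 48.55°, λ = atan2(p_y, p_x) ≈ -1.70°.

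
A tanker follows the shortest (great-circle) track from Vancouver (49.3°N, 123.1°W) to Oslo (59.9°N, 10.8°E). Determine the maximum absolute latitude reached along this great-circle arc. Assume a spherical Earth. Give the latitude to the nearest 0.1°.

The great circle lies in the plane with unit normal n̂ = (p₁ × p₂)/|p₁ × p₂|.
Here n̂_z ≈ +0.261; the vertex latitude is φ_max = arccos|n̂_z| ≈ 74.9°.
Check via Clairaut: cos φ_max = |cos φ₁| · sin C = cos(49.3°)·sin(23.6°) ≈ 0.261, again giving ≈ 74.9°.

≈ 74.9°N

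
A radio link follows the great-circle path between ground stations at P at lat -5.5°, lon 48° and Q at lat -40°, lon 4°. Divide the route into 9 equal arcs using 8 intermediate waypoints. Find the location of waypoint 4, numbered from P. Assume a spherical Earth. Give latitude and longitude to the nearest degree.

Convert each endpoint to a unit vector on the sphere (x = cos φ cos λ, y = cos φ sin λ, z = sin φ).
The central angle between the endpoints is δ = arccos(p₁·p₂) ≈ 0.915 rad (52.4°).
Interpolate at f = 4/9 with slerp weights a = sin((1−f)δ)/sin δ ≈ 0.614, b = sin(fδ)/sin δ ≈ 0.499.
p = a·p₁ + b·p₂ ≈ (0.790, 0.481, -0.380); φ = arcsin(p_z) ≈ -22.31°, λ = atan2(p_y, p_x) ≈ 31.32°.

≈ lat -22°, lon 31°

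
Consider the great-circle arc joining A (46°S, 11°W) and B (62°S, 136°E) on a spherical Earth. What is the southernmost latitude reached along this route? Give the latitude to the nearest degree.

≈ 79°S

The great circle lies in the plane with unit normal n̂ = (p₁ × p₂)/|p₁ × p₂|.
Here n̂_z ≈ +0.191; the vertex latitude is φ_max = arccos|n̂_z| ≈ 79.0°.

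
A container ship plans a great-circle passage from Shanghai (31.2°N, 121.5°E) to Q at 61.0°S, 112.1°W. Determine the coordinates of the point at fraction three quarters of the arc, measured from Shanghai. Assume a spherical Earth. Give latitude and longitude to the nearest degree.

Convert each endpoint to a unit vector on the sphere (x = cos φ cos λ, y = cos φ sin λ, z = sin φ).
The central angle between the endpoints is δ = arccos(p₁·p₂) ≈ 2.345 rad (134.4°).
Interpolate at f = 3/4 with slerp weights a = sin((1−f)δ)/sin δ ≈ 0.774, b = sin(fδ)/sin δ ≈ 1.374.
p = a·p₁ + b·p₂ ≈ (-0.596, -0.053, -0.801); φ = arcsin(p_z) ≈ -53.22°, λ = atan2(p_y, p_x) ≈ -174.94°.

≈ 53°S, 175°W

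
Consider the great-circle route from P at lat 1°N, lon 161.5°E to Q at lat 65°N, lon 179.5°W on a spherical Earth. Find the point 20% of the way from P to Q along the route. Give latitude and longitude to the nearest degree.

≈ lat 14°N, lon 164°E

The haversine formula gives a central angle δ ≈ 1.142 rad (65.5°) between the endpoints.
Interpolate at f = 0.20 with slerp weights a = sin((1−f)δ)/sin δ ≈ 0.871, b = sin(fδ)/sin δ ≈ 0.249.
p = a·p₁ + b·p₂ ≈ (-0.931, 0.275, 0.241); φ = arcsin(p_z) ≈ 13.94°, λ = atan2(p_y, p_x) ≈ 163.52°.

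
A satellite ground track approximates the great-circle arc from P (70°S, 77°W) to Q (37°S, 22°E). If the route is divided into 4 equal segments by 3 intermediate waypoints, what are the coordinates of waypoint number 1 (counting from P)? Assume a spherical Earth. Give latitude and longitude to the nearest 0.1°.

From cos δ = sin φ₁ sin φ₂ + cos φ₁ cos φ₂ cos Δλ, the central angle is δ ≈ 1.021 rad (58.5°).
Interpolate at f = 1/4 with slerp weights a = sin((1−f)δ)/sin δ ≈ 0.813, b = sin(fδ)/sin δ ≈ 0.296.
p = a·p₁ + b·p₂ ≈ (0.282, -0.182, -0.942); φ = arcsin(p_z) ≈ -70.39°, λ = atan2(p_y, p_x) ≈ -32.90°.

≈ (70.4°S, 32.9°W)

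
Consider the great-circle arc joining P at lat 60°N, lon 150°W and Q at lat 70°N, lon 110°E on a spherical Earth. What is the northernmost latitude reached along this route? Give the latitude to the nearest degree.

≈ 74°N

The great circle lies in the plane with unit normal n̂ = (p₁ × p₂)/|p₁ × p₂|.
Here n̂_z ≈ -0.271; the vertex latitude is φ_max = arccos|n̂_z| ≈ 74.3°.
Check via Clairaut: cos φ_max = |cos φ₁| · sin C = cos(60.0°)·sin(32.9°) ≈ 0.271, again giving ≈ 74.3°.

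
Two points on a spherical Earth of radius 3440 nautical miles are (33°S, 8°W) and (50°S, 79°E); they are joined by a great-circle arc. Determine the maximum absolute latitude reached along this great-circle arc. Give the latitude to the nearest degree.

The great circle lies in the plane with unit normal n̂ = (p₁ × p₂)/|p₁ × p₂|.
Here n̂_z ≈ +0.601; the vertex latitude is φ_max = arccos|n̂_z| ≈ 53.0°.

≈ 53°S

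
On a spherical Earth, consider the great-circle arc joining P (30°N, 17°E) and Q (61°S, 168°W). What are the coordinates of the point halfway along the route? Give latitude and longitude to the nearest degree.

≈ (44°S, 23°E)

The haversine formula gives a central angle δ ≈ 2.597 rad (148.8°) between the endpoints.
Interpolate at f = 1/2 with slerp weights a = sin((1−f)δ)/sin δ ≈ 1.861, b = sin(fδ)/sin δ ≈ 1.861.
p = a·p₁ + b·p₂ ≈ (0.659, 0.284, -0.697); φ = arcsin(p_z) ≈ -44.19°, λ = atan2(p_y, p_x) ≈ 23.29°.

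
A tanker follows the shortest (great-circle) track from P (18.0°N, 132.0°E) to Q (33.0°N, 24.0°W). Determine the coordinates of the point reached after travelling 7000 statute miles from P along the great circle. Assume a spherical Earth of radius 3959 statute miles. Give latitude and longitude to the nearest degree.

≈ (52°N, 7°W)

Write both endpoints as unit vectors p₁, p₂ with components (cos φ cos λ, cos φ sin λ, sin φ).
The central angle between the endpoints is δ = arccos(p₁·p₂) ≈ 2.166 rad (124.1°). The total great-circle distance is δ·R ≈ 2.166 × 3959 ≈ 8574 mi, so the target fraction is f = 7000/8574 ≈ 0.816.
Interpolate at f ≈ 0.816 with slerp weights a = sin((1−f)δ)/sin δ ≈ 0.467, b = sin(fδ)/sin δ ≈ 1.184.
p = a·p₁ + b·p₂ ≈ (0.610, -0.074, 0.789); φ = arcsin(p_z) ≈ 52.12°, λ = atan2(p_y, p_x) ≈ -6.88°.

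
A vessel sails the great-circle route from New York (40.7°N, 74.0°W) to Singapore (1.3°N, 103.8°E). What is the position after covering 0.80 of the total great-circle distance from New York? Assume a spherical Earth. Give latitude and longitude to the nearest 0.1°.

Write both endpoints as unit vectors p₁, p₂ with components (cos φ cos λ, cos φ sin λ, sin φ).
The central angle between the endpoints is δ = arccos(p₁·p₂) ≈ 2.408 rad (138.0°).
Interpolate at f = 0.80 with slerp weights a = sin((1−f)δ)/sin δ ≈ 0.692, b = sin(fδ)/sin δ ≈ 1.400.
p = a·p₁ + b·p₂ ≈ (-0.189, 0.855, 0.483); φ = arcsin(p_z) ≈ 28.86°, λ = atan2(p_y, p_x) ≈ 102.48°.

≈ (28.9°N, 102.5°E)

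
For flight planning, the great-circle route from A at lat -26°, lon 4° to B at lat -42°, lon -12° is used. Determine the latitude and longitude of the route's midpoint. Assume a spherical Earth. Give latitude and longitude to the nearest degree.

≈ lat -34°, lon -3°

Convert each endpoint to a unit vector on the sphere (x = cos φ cos λ, y = cos φ sin λ, z = sin φ).
The central angle between the endpoints is δ = arccos(p₁·p₂) ≈ 0.361 rad (20.7°).
Interpolate at f = 1/2 with slerp weights a = sin((1−f)δ)/sin δ ≈ 0.508, b = sin(fδ)/sin δ ≈ 0.508.
p = a·p₁ + b·p₂ ≈ (0.825, -0.047, -0.563); φ = arcsin(p_z) ≈ -34.26°, λ = atan2(p_y, p_x) ≈ -3.24°.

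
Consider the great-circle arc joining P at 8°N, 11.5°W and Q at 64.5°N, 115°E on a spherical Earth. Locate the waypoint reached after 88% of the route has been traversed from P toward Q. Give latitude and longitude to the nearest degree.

≈ 69°N, 88°E

Convert each endpoint to a unit vector on the sphere (x = cos φ cos λ, y = cos φ sin λ, z = sin φ).
The central angle between the endpoints is δ = arccos(p₁·p₂) ≈ 1.699 rad (97.4°).
Interpolate at f = 0.88 with slerp weights a = sin((1−f)δ)/sin δ ≈ 0.204, b = sin(fδ)/sin δ ≈ 1.005.
p = a·p₁ + b·p₂ ≈ (0.015, 0.352, 0.936); φ = arcsin(p_z) ≈ 69.37°, λ = atan2(p_y, p_x) ≈ 87.53°.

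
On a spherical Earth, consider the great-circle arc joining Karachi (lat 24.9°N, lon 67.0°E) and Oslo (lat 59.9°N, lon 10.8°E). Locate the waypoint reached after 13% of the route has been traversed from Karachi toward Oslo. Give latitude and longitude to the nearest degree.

The haversine formula gives a central angle δ ≈ 0.905 rad (51.9°) between the endpoints.
Interpolate at f = 0.13 with slerp weights a = sin((1−f)δ)/sin δ ≈ 0.901, b = sin(fδ)/sin δ ≈ 0.149.
p = a·p₁ + b·p₂ ≈ (0.393, 0.766, 0.508); φ = arcsin(p_z) ≈ 30.56°, λ = atan2(p_y, p_x) ≈ 62.86°.

≈ lat 31°N, lon 63°E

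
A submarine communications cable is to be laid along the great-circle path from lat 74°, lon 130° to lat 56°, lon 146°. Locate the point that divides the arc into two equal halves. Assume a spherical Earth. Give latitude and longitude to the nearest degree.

Convert each endpoint to a unit vector on the sphere (x = cos φ cos λ, y = cos φ sin λ, z = sin φ).
The central angle between the endpoints is δ = arccos(p₁·p₂) ≈ 0.333 rad (19.1°).
Interpolate at f = 1/2 with slerp weights a = sin((1−f)δ)/sin δ ≈ 0.507, b = sin(fδ)/sin δ ≈ 0.507.
p = a·p₁ + b·p₂ ≈ (-0.325, 0.266, 0.908); φ = arcsin(p_z) ≈ 65.19°, λ = atan2(p_y, p_x) ≈ 140.73°.

≈ lat 65°, lon 141°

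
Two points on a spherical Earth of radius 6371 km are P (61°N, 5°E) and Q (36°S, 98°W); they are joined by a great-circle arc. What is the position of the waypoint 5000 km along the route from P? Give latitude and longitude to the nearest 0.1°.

Convert each endpoint to a unit vector on the sphere (x = cos φ cos λ, y = cos φ sin λ, z = sin φ).
The central angle between the endpoints is δ = arccos(p₁·p₂) ≈ 2.217 rad (127.0°). The total great-circle distance is δ·R ≈ 2.217 × 6371 ≈ 14126 km, so the target fraction is f = 5000/14126 ≈ 0.354.
Interpolate at f ≈ 0.354 with slerp weights a = sin((1−f)δ)/sin δ ≈ 1.241, b = sin(fδ)/sin δ ≈ 0.885.
p = a·p₁ + b·p₂ ≈ (0.500, -0.657, 0.565); φ = arcsin(p_z) ≈ 34.39°, λ = atan2(p_y, p_x) ≈ -52.74°.

≈ (34.4°N, 52.7°W)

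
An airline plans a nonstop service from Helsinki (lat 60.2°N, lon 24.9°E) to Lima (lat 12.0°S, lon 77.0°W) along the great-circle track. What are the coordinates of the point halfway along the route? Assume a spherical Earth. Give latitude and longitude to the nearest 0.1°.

Write both endpoints as unit vectors p₁, p₂ with components (cos φ cos λ, cos φ sin λ, sin φ).
The central angle between the endpoints is δ = arccos(p₁·p₂) ≈ 1.855 rad (106.3°).
Interpolate at f = 1/2 with slerp weights a = sin((1−f)δ)/sin δ ≈ 0.834, b = sin(fδ)/sin δ ≈ 0.834.
p = a·p₁ + b·p₂ ≈ (0.559, -0.620, 0.550); φ = arcsin(p_z) ≈ 33.38°, λ = atan2(p_y, p_x) ≈ -47.95°.

≈ lat 33.4°N, lon 48.0°W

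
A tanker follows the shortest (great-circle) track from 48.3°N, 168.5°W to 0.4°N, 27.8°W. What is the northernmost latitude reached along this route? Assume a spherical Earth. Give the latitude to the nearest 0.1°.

≈ 60.7°N

The great circle lies in the plane with unit normal n̂ = (p₁ × p₂)/|p₁ × p₂|.
Here n̂_z ≈ +0.490; the vertex latitude is φ_max = arccos|n̂_z| ≈ 60.7°.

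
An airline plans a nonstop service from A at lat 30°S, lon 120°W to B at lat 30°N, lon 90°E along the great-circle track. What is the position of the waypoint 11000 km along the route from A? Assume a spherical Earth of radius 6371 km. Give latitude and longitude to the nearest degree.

Convert each endpoint to a unit vector on the sphere (x = cos φ cos λ, y = cos φ sin λ, z = sin φ).
The central angle between the endpoints is δ = arccos(p₁·p₂) ≈ 2.689 rad (154.1°). The total great-circle distance is δ·R ≈ 2.689 × 6371 ≈ 17135 km, so the target fraction is f = 11000/17135 ≈ 0.642.
Interpolate at f ≈ 0.642 with slerp weights a = sin((1−f)δ)/sin δ ≈ 1.879, b = sin(fδ)/sin δ ≈ 2.261.
p = a·p₁ + b·p₂ ≈ (-0.814, 0.549, 0.191); φ = arcsin(p_z) ≈ 11.02°, λ = atan2(p_y, p_x) ≈ 145.98°.

≈ lat 11°N, lon 146°E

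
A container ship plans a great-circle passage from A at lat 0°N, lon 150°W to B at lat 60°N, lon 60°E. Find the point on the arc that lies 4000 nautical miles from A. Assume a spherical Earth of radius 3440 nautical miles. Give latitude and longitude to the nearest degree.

Convert each endpoint to a unit vector on the sphere (x = cos φ cos λ, y = cos φ sin λ, z = sin φ).
The central angle between the endpoints is δ = arccos(p₁·p₂) ≈ 2.019 rad (115.7°). The total great-circle distance is δ·R ≈ 2.019 × 3440 ≈ 6944 nmi, so the target fraction is f = 4000/6944 ≈ 0.576.
Interpolate at f ≈ 0.576 with slerp weights a = sin((1−f)δ)/sin δ ≈ 0.838, b = sin(fδ)/sin δ ≈ 1.018.
p = a·p₁ + b·p₂ ≈ (-0.471, 0.022, 0.882); φ = arcsin(p_z) ≈ 61.87°, λ = atan2(p_y, p_x) ≈ 177.31°.

≈ lat 62°N, lon 177°E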